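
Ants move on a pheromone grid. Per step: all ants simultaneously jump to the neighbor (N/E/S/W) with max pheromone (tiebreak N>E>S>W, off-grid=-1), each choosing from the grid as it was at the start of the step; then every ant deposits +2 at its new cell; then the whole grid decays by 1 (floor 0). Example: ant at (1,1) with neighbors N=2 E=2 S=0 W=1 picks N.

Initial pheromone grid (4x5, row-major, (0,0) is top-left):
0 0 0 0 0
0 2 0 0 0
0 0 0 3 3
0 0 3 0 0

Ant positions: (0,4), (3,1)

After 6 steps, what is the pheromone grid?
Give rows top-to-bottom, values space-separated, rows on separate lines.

After step 1: ants at (1,4),(3,2)
  0 0 0 0 0
  0 1 0 0 1
  0 0 0 2 2
  0 0 4 0 0
After step 2: ants at (2,4),(2,2)
  0 0 0 0 0
  0 0 0 0 0
  0 0 1 1 3
  0 0 3 0 0
After step 3: ants at (2,3),(3,2)
  0 0 0 0 0
  0 0 0 0 0
  0 0 0 2 2
  0 0 4 0 0
After step 4: ants at (2,4),(2,2)
  0 0 0 0 0
  0 0 0 0 0
  0 0 1 1 3
  0 0 3 0 0
After step 5: ants at (2,3),(3,2)
  0 0 0 0 0
  0 0 0 0 0
  0 0 0 2 2
  0 0 4 0 0
After step 6: ants at (2,4),(2,2)
  0 0 0 0 0
  0 0 0 0 0
  0 0 1 1 3
  0 0 3 0 0

0 0 0 0 0
0 0 0 0 0
0 0 1 1 3
0 0 3 0 0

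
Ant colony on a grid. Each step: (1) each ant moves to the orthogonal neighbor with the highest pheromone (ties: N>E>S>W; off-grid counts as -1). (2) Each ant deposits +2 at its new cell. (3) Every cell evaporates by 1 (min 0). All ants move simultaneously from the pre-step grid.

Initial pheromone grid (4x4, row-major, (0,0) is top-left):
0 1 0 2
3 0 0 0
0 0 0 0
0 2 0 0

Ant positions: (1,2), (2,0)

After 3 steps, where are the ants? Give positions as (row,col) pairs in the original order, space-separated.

Step 1: ant0:(1,2)->N->(0,2) | ant1:(2,0)->N->(1,0)
  grid max=4 at (1,0)
Step 2: ant0:(0,2)->E->(0,3) | ant1:(1,0)->N->(0,0)
  grid max=3 at (1,0)
Step 3: ant0:(0,3)->S->(1,3) | ant1:(0,0)->S->(1,0)
  grid max=4 at (1,0)

(1,3) (1,0)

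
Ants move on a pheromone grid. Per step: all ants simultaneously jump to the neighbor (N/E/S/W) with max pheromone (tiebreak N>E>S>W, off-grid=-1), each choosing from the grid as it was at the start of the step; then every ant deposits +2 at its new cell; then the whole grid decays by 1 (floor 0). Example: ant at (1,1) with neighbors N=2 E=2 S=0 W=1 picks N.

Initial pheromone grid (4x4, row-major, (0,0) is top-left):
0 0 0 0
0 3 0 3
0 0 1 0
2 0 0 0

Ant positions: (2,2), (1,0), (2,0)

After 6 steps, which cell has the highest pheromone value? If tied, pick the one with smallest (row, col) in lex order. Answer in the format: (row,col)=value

Answer: (1,1)=9

Derivation:
Step 1: ant0:(2,2)->N->(1,2) | ant1:(1,0)->E->(1,1) | ant2:(2,0)->S->(3,0)
  grid max=4 at (1,1)
Step 2: ant0:(1,2)->W->(1,1) | ant1:(1,1)->E->(1,2) | ant2:(3,0)->N->(2,0)
  grid max=5 at (1,1)
Step 3: ant0:(1,1)->E->(1,2) | ant1:(1,2)->W->(1,1) | ant2:(2,0)->S->(3,0)
  grid max=6 at (1,1)
Step 4: ant0:(1,2)->W->(1,1) | ant1:(1,1)->E->(1,2) | ant2:(3,0)->N->(2,0)
  grid max=7 at (1,1)
Step 5: ant0:(1,1)->E->(1,2) | ant1:(1,2)->W->(1,1) | ant2:(2,0)->S->(3,0)
  grid max=8 at (1,1)
Step 6: ant0:(1,2)->W->(1,1) | ant1:(1,1)->E->(1,2) | ant2:(3,0)->N->(2,0)
  grid max=9 at (1,1)
Final grid:
  0 0 0 0
  0 9 6 0
  1 0 0 0
  2 0 0 0
Max pheromone 9 at (1,1)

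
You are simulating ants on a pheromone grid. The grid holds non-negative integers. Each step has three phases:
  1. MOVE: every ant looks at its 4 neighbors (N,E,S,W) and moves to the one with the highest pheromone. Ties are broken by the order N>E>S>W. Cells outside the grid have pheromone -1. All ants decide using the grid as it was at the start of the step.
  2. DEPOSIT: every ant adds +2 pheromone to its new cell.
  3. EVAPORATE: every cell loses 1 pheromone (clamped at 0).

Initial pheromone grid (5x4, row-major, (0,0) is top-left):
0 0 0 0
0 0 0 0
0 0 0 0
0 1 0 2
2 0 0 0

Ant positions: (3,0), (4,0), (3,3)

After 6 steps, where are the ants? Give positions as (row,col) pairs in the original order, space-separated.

Step 1: ant0:(3,0)->S->(4,0) | ant1:(4,0)->N->(3,0) | ant2:(3,3)->N->(2,3)
  grid max=3 at (4,0)
Step 2: ant0:(4,0)->N->(3,0) | ant1:(3,0)->S->(4,0) | ant2:(2,3)->S->(3,3)
  grid max=4 at (4,0)
Step 3: ant0:(3,0)->S->(4,0) | ant1:(4,0)->N->(3,0) | ant2:(3,3)->N->(2,3)
  grid max=5 at (4,0)
Step 4: ant0:(4,0)->N->(3,0) | ant1:(3,0)->S->(4,0) | ant2:(2,3)->S->(3,3)
  grid max=6 at (4,0)
Step 5: ant0:(3,0)->S->(4,0) | ant1:(4,0)->N->(3,0) | ant2:(3,3)->N->(2,3)
  grid max=7 at (4,0)
Step 6: ant0:(4,0)->N->(3,0) | ant1:(3,0)->S->(4,0) | ant2:(2,3)->S->(3,3)
  grid max=8 at (4,0)

(3,0) (4,0) (3,3)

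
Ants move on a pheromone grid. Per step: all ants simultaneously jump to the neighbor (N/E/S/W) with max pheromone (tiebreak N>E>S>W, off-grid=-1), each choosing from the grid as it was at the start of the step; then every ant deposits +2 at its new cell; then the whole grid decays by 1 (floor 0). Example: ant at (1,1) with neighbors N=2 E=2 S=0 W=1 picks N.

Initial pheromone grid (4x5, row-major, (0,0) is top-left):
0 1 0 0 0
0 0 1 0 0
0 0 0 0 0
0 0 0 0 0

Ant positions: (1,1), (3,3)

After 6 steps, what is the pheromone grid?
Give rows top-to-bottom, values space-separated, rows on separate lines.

After step 1: ants at (0,1),(2,3)
  0 2 0 0 0
  0 0 0 0 0
  0 0 0 1 0
  0 0 0 0 0
After step 2: ants at (0,2),(1,3)
  0 1 1 0 0
  0 0 0 1 0
  0 0 0 0 0
  0 0 0 0 0
After step 3: ants at (0,1),(0,3)
  0 2 0 1 0
  0 0 0 0 0
  0 0 0 0 0
  0 0 0 0 0
After step 4: ants at (0,2),(0,4)
  0 1 1 0 1
  0 0 0 0 0
  0 0 0 0 0
  0 0 0 0 0
After step 5: ants at (0,1),(1,4)
  0 2 0 0 0
  0 0 0 0 1
  0 0 0 0 0
  0 0 0 0 0
After step 6: ants at (0,2),(0,4)
  0 1 1 0 1
  0 0 0 0 0
  0 0 0 0 0
  0 0 0 0 0

0 1 1 0 1
0 0 0 0 0
0 0 0 0 0
0 0 0 0 0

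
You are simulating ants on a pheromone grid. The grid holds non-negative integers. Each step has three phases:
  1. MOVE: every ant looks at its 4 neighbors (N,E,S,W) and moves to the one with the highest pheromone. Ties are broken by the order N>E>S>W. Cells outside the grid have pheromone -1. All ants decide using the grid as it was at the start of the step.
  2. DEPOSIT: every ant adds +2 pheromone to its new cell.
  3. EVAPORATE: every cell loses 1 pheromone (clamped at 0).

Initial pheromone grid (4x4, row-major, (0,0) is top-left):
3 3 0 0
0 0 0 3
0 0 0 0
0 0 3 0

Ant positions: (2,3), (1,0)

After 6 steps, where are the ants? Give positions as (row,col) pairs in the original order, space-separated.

Step 1: ant0:(2,3)->N->(1,3) | ant1:(1,0)->N->(0,0)
  grid max=4 at (0,0)
Step 2: ant0:(1,3)->N->(0,3) | ant1:(0,0)->E->(0,1)
  grid max=3 at (0,0)
Step 3: ant0:(0,3)->S->(1,3) | ant1:(0,1)->W->(0,0)
  grid max=4 at (0,0)
Step 4: ant0:(1,3)->N->(0,3) | ant1:(0,0)->E->(0,1)
  grid max=3 at (0,0)
Step 5: ant0:(0,3)->S->(1,3) | ant1:(0,1)->W->(0,0)
  grid max=4 at (0,0)
Step 6: ant0:(1,3)->N->(0,3) | ant1:(0,0)->E->(0,1)
  grid max=3 at (0,0)

(0,3) (0,1)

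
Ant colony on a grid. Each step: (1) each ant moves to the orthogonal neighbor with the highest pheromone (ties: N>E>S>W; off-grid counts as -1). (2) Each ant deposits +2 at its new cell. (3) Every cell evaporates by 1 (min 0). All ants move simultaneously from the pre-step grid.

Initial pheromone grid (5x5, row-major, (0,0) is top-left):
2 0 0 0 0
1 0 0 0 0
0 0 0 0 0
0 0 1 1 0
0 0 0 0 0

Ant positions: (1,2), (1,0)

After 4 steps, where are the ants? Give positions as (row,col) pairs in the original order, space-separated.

Step 1: ant0:(1,2)->N->(0,2) | ant1:(1,0)->N->(0,0)
  grid max=3 at (0,0)
Step 2: ant0:(0,2)->E->(0,3) | ant1:(0,0)->E->(0,1)
  grid max=2 at (0,0)
Step 3: ant0:(0,3)->E->(0,4) | ant1:(0,1)->W->(0,0)
  grid max=3 at (0,0)
Step 4: ant0:(0,4)->S->(1,4) | ant1:(0,0)->E->(0,1)
  grid max=2 at (0,0)

(1,4) (0,1)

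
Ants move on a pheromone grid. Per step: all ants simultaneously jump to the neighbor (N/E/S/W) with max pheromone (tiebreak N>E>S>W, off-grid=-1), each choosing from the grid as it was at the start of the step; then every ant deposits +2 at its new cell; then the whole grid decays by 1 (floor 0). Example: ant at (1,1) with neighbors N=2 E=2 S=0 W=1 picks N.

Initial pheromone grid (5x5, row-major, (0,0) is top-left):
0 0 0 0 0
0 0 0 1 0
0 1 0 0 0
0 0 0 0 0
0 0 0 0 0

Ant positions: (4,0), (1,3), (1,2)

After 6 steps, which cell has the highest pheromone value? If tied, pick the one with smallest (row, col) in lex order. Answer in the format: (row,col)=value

Answer: (1,3)=7

Derivation:
Step 1: ant0:(4,0)->N->(3,0) | ant1:(1,3)->N->(0,3) | ant2:(1,2)->E->(1,3)
  grid max=2 at (1,3)
Step 2: ant0:(3,0)->N->(2,0) | ant1:(0,3)->S->(1,3) | ant2:(1,3)->N->(0,3)
  grid max=3 at (1,3)
Step 3: ant0:(2,0)->N->(1,0) | ant1:(1,3)->N->(0,3) | ant2:(0,3)->S->(1,3)
  grid max=4 at (1,3)
Step 4: ant0:(1,0)->N->(0,0) | ant1:(0,3)->S->(1,3) | ant2:(1,3)->N->(0,3)
  grid max=5 at (1,3)
Step 5: ant0:(0,0)->E->(0,1) | ant1:(1,3)->N->(0,3) | ant2:(0,3)->S->(1,3)
  grid max=6 at (1,3)
Step 6: ant0:(0,1)->E->(0,2) | ant1:(0,3)->S->(1,3) | ant2:(1,3)->N->(0,3)
  grid max=7 at (1,3)
Final grid:
  0 0 1 6 0
  0 0 0 7 0
  0 0 0 0 0
  0 0 0 0 0
  0 0 0 0 0
Max pheromone 7 at (1,3)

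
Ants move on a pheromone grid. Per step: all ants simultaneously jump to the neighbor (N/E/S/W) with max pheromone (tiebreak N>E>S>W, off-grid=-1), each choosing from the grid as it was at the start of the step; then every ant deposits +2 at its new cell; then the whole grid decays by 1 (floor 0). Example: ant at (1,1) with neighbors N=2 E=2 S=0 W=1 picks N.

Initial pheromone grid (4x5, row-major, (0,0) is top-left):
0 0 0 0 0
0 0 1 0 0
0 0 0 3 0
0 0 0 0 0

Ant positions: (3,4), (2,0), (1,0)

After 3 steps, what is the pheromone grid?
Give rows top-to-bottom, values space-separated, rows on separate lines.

After step 1: ants at (2,4),(1,0),(0,0)
  1 0 0 0 0
  1 0 0 0 0
  0 0 0 2 1
  0 0 0 0 0
After step 2: ants at (2,3),(0,0),(1,0)
  2 0 0 0 0
  2 0 0 0 0
  0 0 0 3 0
  0 0 0 0 0
After step 3: ants at (1,3),(1,0),(0,0)
  3 0 0 0 0
  3 0 0 1 0
  0 0 0 2 0
  0 0 0 0 0

3 0 0 0 0
3 0 0 1 0
0 0 0 2 0
0 0 0 0 0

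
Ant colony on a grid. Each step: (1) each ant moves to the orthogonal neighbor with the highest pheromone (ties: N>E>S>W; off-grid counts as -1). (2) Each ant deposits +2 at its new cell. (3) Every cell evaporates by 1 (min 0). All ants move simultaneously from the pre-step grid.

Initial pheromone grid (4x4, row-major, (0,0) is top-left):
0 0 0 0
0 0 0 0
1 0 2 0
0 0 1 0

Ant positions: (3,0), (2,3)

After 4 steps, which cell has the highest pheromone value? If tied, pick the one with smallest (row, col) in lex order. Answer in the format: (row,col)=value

Step 1: ant0:(3,0)->N->(2,0) | ant1:(2,3)->W->(2,2)
  grid max=3 at (2,2)
Step 2: ant0:(2,0)->N->(1,0) | ant1:(2,2)->N->(1,2)
  grid max=2 at (2,2)
Step 3: ant0:(1,0)->S->(2,0) | ant1:(1,2)->S->(2,2)
  grid max=3 at (2,2)
Step 4: ant0:(2,0)->N->(1,0) | ant1:(2,2)->N->(1,2)
  grid max=2 at (2,2)
Final grid:
  0 0 0 0
  1 0 1 0
  1 0 2 0
  0 0 0 0
Max pheromone 2 at (2,2)

Answer: (2,2)=2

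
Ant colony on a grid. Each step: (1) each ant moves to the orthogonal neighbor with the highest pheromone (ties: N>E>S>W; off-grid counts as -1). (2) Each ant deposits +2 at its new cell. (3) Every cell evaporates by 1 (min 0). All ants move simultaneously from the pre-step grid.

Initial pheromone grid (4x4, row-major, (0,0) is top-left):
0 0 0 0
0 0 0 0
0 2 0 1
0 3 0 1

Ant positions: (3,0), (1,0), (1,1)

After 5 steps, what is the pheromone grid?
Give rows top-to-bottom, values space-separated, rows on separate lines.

After step 1: ants at (3,1),(0,0),(2,1)
  1 0 0 0
  0 0 0 0
  0 3 0 0
  0 4 0 0
After step 2: ants at (2,1),(0,1),(3,1)
  0 1 0 0
  0 0 0 0
  0 4 0 0
  0 5 0 0
After step 3: ants at (3,1),(0,2),(2,1)
  0 0 1 0
  0 0 0 0
  0 5 0 0
  0 6 0 0
After step 4: ants at (2,1),(0,3),(3,1)
  0 0 0 1
  0 0 0 0
  0 6 0 0
  0 7 0 0
After step 5: ants at (3,1),(1,3),(2,1)
  0 0 0 0
  0 0 0 1
  0 7 0 0
  0 8 0 0

0 0 0 0
0 0 0 1
0 7 0 0
0 8 0 0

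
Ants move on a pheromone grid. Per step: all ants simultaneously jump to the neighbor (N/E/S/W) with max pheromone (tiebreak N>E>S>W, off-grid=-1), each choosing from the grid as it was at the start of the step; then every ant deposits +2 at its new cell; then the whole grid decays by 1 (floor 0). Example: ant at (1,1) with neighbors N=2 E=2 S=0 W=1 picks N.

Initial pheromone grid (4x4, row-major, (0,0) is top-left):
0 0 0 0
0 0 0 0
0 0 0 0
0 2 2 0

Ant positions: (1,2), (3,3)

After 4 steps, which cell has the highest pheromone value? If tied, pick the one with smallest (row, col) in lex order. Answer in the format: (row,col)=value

Answer: (3,1)=2

Derivation:
Step 1: ant0:(1,2)->N->(0,2) | ant1:(3,3)->W->(3,2)
  grid max=3 at (3,2)
Step 2: ant0:(0,2)->E->(0,3) | ant1:(3,2)->W->(3,1)
  grid max=2 at (3,1)
Step 3: ant0:(0,3)->S->(1,3) | ant1:(3,1)->E->(3,2)
  grid max=3 at (3,2)
Step 4: ant0:(1,3)->N->(0,3) | ant1:(3,2)->W->(3,1)
  grid max=2 at (3,1)
Final grid:
  0 0 0 1
  0 0 0 0
  0 0 0 0
  0 2 2 0
Max pheromone 2 at (3,1)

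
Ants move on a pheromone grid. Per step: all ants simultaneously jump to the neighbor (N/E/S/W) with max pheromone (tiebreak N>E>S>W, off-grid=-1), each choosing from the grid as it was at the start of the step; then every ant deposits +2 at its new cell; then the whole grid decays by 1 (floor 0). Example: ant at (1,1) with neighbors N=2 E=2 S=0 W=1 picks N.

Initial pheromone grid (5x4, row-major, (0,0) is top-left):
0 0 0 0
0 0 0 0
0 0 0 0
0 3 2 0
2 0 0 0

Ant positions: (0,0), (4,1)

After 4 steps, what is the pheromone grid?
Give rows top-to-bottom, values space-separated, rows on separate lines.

After step 1: ants at (0,1),(3,1)
  0 1 0 0
  0 0 0 0
  0 0 0 0
  0 4 1 0
  1 0 0 0
After step 2: ants at (0,2),(3,2)
  0 0 1 0
  0 0 0 0
  0 0 0 0
  0 3 2 0
  0 0 0 0
After step 3: ants at (0,3),(3,1)
  0 0 0 1
  0 0 0 0
  0 0 0 0
  0 4 1 0
  0 0 0 0
After step 4: ants at (1,3),(3,2)
  0 0 0 0
  0 0 0 1
  0 0 0 0
  0 3 2 0
  0 0 0 0

0 0 0 0
0 0 0 1
0 0 0 0
0 3 2 0
0 0 0 0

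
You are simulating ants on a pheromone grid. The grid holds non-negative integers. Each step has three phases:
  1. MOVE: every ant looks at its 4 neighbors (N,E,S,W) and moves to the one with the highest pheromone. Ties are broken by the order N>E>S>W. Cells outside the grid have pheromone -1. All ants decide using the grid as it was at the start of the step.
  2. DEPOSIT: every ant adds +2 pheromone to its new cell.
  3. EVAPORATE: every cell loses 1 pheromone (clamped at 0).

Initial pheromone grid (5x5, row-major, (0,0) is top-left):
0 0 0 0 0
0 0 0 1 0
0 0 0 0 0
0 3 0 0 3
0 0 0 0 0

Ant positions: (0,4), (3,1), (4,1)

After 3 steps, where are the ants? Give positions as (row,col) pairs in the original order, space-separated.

Step 1: ant0:(0,4)->S->(1,4) | ant1:(3,1)->N->(2,1) | ant2:(4,1)->N->(3,1)
  grid max=4 at (3,1)
Step 2: ant0:(1,4)->N->(0,4) | ant1:(2,1)->S->(3,1) | ant2:(3,1)->N->(2,1)
  grid max=5 at (3,1)
Step 3: ant0:(0,4)->S->(1,4) | ant1:(3,1)->N->(2,1) | ant2:(2,1)->S->(3,1)
  grid max=6 at (3,1)

(1,4) (2,1) (3,1)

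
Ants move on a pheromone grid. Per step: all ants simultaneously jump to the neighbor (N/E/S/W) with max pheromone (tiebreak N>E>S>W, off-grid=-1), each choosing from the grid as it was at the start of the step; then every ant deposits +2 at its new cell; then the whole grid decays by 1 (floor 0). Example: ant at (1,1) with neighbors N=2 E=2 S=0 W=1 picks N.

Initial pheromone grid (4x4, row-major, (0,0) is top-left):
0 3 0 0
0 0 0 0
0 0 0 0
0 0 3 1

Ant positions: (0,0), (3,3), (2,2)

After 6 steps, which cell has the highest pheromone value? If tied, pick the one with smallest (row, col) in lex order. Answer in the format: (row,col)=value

Step 1: ant0:(0,0)->E->(0,1) | ant1:(3,3)->W->(3,2) | ant2:(2,2)->S->(3,2)
  grid max=6 at (3,2)
Step 2: ant0:(0,1)->E->(0,2) | ant1:(3,2)->N->(2,2) | ant2:(3,2)->N->(2,2)
  grid max=5 at (3,2)
Step 3: ant0:(0,2)->W->(0,1) | ant1:(2,2)->S->(3,2) | ant2:(2,2)->S->(3,2)
  grid max=8 at (3,2)
Step 4: ant0:(0,1)->E->(0,2) | ant1:(3,2)->N->(2,2) | ant2:(3,2)->N->(2,2)
  grid max=7 at (3,2)
Step 5: ant0:(0,2)->W->(0,1) | ant1:(2,2)->S->(3,2) | ant2:(2,2)->S->(3,2)
  grid max=10 at (3,2)
Step 6: ant0:(0,1)->E->(0,2) | ant1:(3,2)->N->(2,2) | ant2:(3,2)->N->(2,2)
  grid max=9 at (3,2)
Final grid:
  0 3 1 0
  0 0 0 0
  0 0 7 0
  0 0 9 0
Max pheromone 9 at (3,2)

Answer: (3,2)=9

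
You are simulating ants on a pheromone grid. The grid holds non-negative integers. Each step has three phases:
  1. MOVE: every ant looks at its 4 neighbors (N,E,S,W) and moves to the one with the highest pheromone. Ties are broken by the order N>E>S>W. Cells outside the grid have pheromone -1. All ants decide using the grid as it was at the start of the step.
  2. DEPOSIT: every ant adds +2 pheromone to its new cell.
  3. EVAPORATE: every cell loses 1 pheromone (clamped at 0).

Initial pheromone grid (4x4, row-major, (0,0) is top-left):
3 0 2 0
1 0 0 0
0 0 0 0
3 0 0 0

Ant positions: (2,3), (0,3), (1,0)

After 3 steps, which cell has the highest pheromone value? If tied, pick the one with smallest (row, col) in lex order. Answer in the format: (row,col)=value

Step 1: ant0:(2,3)->N->(1,3) | ant1:(0,3)->W->(0,2) | ant2:(1,0)->N->(0,0)
  grid max=4 at (0,0)
Step 2: ant0:(1,3)->N->(0,3) | ant1:(0,2)->E->(0,3) | ant2:(0,0)->E->(0,1)
  grid max=3 at (0,0)
Step 3: ant0:(0,3)->W->(0,2) | ant1:(0,3)->W->(0,2) | ant2:(0,1)->W->(0,0)
  grid max=5 at (0,2)
Final grid:
  4 0 5 2
  0 0 0 0
  0 0 0 0
  0 0 0 0
Max pheromone 5 at (0,2)

Answer: (0,2)=5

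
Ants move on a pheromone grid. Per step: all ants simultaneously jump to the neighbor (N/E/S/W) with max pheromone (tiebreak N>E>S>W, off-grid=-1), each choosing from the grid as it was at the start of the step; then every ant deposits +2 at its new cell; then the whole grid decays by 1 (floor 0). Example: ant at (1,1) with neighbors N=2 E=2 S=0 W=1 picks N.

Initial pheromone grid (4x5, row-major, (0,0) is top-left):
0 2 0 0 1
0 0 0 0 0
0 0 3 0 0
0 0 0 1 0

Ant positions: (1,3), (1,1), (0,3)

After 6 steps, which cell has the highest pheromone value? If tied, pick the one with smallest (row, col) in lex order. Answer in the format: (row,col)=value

Step 1: ant0:(1,3)->N->(0,3) | ant1:(1,1)->N->(0,1) | ant2:(0,3)->E->(0,4)
  grid max=3 at (0,1)
Step 2: ant0:(0,3)->E->(0,4) | ant1:(0,1)->E->(0,2) | ant2:(0,4)->W->(0,3)
  grid max=3 at (0,4)
Step 3: ant0:(0,4)->W->(0,3) | ant1:(0,2)->E->(0,3) | ant2:(0,3)->E->(0,4)
  grid max=5 at (0,3)
Step 4: ant0:(0,3)->E->(0,4) | ant1:(0,3)->E->(0,4) | ant2:(0,4)->W->(0,3)
  grid max=7 at (0,4)
Step 5: ant0:(0,4)->W->(0,3) | ant1:(0,4)->W->(0,3) | ant2:(0,3)->E->(0,4)
  grid max=9 at (0,3)
Step 6: ant0:(0,3)->E->(0,4) | ant1:(0,3)->E->(0,4) | ant2:(0,4)->W->(0,3)
  grid max=11 at (0,4)
Final grid:
  0 0 0 10 11
  0 0 0 0 0
  0 0 0 0 0
  0 0 0 0 0
Max pheromone 11 at (0,4)

Answer: (0,4)=11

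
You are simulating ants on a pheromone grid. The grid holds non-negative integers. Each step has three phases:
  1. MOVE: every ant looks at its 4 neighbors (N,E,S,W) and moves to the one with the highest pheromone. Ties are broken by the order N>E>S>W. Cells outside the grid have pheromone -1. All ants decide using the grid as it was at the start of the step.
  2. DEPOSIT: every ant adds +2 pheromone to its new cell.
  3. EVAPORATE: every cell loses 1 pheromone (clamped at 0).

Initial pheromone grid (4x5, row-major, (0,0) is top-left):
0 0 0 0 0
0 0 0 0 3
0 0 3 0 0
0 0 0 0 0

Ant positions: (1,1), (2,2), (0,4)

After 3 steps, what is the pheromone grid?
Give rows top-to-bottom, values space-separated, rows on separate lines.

After step 1: ants at (0,1),(1,2),(1,4)
  0 1 0 0 0
  0 0 1 0 4
  0 0 2 0 0
  0 0 0 0 0
After step 2: ants at (0,2),(2,2),(0,4)
  0 0 1 0 1
  0 0 0 0 3
  0 0 3 0 0
  0 0 0 0 0
After step 3: ants at (0,3),(1,2),(1,4)
  0 0 0 1 0
  0 0 1 0 4
  0 0 2 0 0
  0 0 0 0 0

0 0 0 1 0
0 0 1 0 4
0 0 2 0 0
0 0 0 0 0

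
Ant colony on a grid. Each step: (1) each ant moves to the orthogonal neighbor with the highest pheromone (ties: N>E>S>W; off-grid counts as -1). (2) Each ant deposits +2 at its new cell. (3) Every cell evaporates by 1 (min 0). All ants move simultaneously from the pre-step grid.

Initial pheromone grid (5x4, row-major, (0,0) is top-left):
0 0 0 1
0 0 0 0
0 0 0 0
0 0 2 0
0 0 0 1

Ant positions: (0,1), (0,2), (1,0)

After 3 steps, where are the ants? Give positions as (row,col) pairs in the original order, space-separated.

Step 1: ant0:(0,1)->E->(0,2) | ant1:(0,2)->E->(0,3) | ant2:(1,0)->N->(0,0)
  grid max=2 at (0,3)
Step 2: ant0:(0,2)->E->(0,3) | ant1:(0,3)->W->(0,2) | ant2:(0,0)->E->(0,1)
  grid max=3 at (0,3)
Step 3: ant0:(0,3)->W->(0,2) | ant1:(0,2)->E->(0,3) | ant2:(0,1)->E->(0,2)
  grid max=5 at (0,2)

(0,2) (0,3) (0,2)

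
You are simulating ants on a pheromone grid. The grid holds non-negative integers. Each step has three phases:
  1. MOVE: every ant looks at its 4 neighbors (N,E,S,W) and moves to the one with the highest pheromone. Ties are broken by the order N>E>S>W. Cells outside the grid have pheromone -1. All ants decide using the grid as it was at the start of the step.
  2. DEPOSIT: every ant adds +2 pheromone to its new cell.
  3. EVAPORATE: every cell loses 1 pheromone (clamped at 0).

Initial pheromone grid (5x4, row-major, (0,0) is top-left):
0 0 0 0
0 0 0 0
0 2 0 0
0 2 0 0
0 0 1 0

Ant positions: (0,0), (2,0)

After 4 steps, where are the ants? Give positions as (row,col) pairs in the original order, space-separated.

Step 1: ant0:(0,0)->E->(0,1) | ant1:(2,0)->E->(2,1)
  grid max=3 at (2,1)
Step 2: ant0:(0,1)->E->(0,2) | ant1:(2,1)->S->(3,1)
  grid max=2 at (2,1)
Step 3: ant0:(0,2)->E->(0,3) | ant1:(3,1)->N->(2,1)
  grid max=3 at (2,1)
Step 4: ant0:(0,3)->S->(1,3) | ant1:(2,1)->S->(3,1)
  grid max=2 at (2,1)

(1,3) (3,1)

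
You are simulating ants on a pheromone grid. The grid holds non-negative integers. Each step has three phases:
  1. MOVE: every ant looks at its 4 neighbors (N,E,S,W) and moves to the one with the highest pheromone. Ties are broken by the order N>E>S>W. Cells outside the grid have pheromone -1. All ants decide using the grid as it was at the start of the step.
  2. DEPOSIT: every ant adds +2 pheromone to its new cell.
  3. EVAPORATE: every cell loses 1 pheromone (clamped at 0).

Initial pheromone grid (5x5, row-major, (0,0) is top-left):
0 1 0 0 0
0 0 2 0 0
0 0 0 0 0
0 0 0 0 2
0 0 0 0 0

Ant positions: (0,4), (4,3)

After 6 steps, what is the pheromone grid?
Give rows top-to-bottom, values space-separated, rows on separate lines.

After step 1: ants at (1,4),(3,3)
  0 0 0 0 0
  0 0 1 0 1
  0 0 0 0 0
  0 0 0 1 1
  0 0 0 0 0
After step 2: ants at (0,4),(3,4)
  0 0 0 0 1
  0 0 0 0 0
  0 0 0 0 0
  0 0 0 0 2
  0 0 0 0 0
After step 3: ants at (1,4),(2,4)
  0 0 0 0 0
  0 0 0 0 1
  0 0 0 0 1
  0 0 0 0 1
  0 0 0 0 0
After step 4: ants at (2,4),(1,4)
  0 0 0 0 0
  0 0 0 0 2
  0 0 0 0 2
  0 0 0 0 0
  0 0 0 0 0
After step 5: ants at (1,4),(2,4)
  0 0 0 0 0
  0 0 0 0 3
  0 0 0 0 3
  0 0 0 0 0
  0 0 0 0 0
After step 6: ants at (2,4),(1,4)
  0 0 0 0 0
  0 0 0 0 4
  0 0 0 0 4
  0 0 0 0 0
  0 0 0 0 0

0 0 0 0 0
0 0 0 0 4
0 0 0 0 4
0 0 0 0 0
0 0 0 0 0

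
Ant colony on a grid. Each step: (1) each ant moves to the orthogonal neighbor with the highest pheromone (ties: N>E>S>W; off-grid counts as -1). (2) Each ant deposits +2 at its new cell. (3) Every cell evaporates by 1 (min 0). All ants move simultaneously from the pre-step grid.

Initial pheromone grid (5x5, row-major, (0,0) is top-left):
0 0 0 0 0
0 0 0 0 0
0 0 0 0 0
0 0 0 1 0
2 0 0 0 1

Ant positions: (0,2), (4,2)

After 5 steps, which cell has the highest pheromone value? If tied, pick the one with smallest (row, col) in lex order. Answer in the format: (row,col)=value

Step 1: ant0:(0,2)->E->(0,3) | ant1:(4,2)->N->(3,2)
  grid max=1 at (0,3)
Step 2: ant0:(0,3)->E->(0,4) | ant1:(3,2)->N->(2,2)
  grid max=1 at (0,4)
Step 3: ant0:(0,4)->S->(1,4) | ant1:(2,2)->N->(1,2)
  grid max=1 at (1,2)
Step 4: ant0:(1,4)->N->(0,4) | ant1:(1,2)->N->(0,2)
  grid max=1 at (0,2)
Step 5: ant0:(0,4)->S->(1,4) | ant1:(0,2)->E->(0,3)
  grid max=1 at (0,3)
Final grid:
  0 0 0 1 0
  0 0 0 0 1
  0 0 0 0 0
  0 0 0 0 0
  0 0 0 0 0
Max pheromone 1 at (0,3)

Answer: (0,3)=1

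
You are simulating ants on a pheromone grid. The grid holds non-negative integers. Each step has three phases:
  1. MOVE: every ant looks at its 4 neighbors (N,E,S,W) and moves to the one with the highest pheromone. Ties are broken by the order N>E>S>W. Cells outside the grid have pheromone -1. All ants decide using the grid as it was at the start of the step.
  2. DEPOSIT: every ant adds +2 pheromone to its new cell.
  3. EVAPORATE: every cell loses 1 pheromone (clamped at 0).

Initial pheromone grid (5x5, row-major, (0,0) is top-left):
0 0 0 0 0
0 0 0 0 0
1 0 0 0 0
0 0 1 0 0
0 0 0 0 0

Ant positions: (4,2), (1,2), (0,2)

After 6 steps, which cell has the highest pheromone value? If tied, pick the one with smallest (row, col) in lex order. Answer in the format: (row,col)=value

Answer: (0,2)=6

Derivation:
Step 1: ant0:(4,2)->N->(3,2) | ant1:(1,2)->N->(0,2) | ant2:(0,2)->E->(0,3)
  grid max=2 at (3,2)
Step 2: ant0:(3,2)->N->(2,2) | ant1:(0,2)->E->(0,3) | ant2:(0,3)->W->(0,2)
  grid max=2 at (0,2)
Step 3: ant0:(2,2)->S->(3,2) | ant1:(0,3)->W->(0,2) | ant2:(0,2)->E->(0,3)
  grid max=3 at (0,2)
Step 4: ant0:(3,2)->N->(2,2) | ant1:(0,2)->E->(0,3) | ant2:(0,3)->W->(0,2)
  grid max=4 at (0,2)
Step 5: ant0:(2,2)->S->(3,2) | ant1:(0,3)->W->(0,2) | ant2:(0,2)->E->(0,3)
  grid max=5 at (0,2)
Step 6: ant0:(3,2)->N->(2,2) | ant1:(0,2)->E->(0,3) | ant2:(0,3)->W->(0,2)
  grid max=6 at (0,2)
Final grid:
  0 0 6 6 0
  0 0 0 0 0
  0 0 1 0 0
  0 0 1 0 0
  0 0 0 0 0
Max pheromone 6 at (0,2)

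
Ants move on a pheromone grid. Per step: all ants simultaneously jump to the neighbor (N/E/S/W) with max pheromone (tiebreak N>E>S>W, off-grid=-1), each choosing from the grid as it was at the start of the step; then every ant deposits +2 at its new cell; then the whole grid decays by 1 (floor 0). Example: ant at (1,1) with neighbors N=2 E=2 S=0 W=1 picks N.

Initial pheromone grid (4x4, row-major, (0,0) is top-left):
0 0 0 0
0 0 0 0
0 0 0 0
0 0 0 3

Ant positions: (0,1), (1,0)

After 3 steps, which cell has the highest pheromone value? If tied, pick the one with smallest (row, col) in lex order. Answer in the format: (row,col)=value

Answer: (0,2)=1

Derivation:
Step 1: ant0:(0,1)->E->(0,2) | ant1:(1,0)->N->(0,0)
  grid max=2 at (3,3)
Step 2: ant0:(0,2)->E->(0,3) | ant1:(0,0)->E->(0,1)
  grid max=1 at (0,1)
Step 3: ant0:(0,3)->S->(1,3) | ant1:(0,1)->E->(0,2)
  grid max=1 at (0,2)
Final grid:
  0 0 1 0
  0 0 0 1
  0 0 0 0
  0 0 0 0
Max pheromone 1 at (0,2)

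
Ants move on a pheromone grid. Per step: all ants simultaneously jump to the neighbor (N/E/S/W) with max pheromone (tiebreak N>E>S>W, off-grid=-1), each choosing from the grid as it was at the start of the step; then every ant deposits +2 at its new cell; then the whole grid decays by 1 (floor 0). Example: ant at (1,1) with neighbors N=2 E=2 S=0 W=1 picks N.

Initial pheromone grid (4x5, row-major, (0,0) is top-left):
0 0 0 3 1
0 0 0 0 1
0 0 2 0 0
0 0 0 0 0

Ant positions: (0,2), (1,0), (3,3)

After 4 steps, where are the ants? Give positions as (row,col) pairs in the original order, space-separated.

Step 1: ant0:(0,2)->E->(0,3) | ant1:(1,0)->N->(0,0) | ant2:(3,3)->N->(2,3)
  grid max=4 at (0,3)
Step 2: ant0:(0,3)->E->(0,4) | ant1:(0,0)->E->(0,1) | ant2:(2,3)->W->(2,2)
  grid max=3 at (0,3)
Step 3: ant0:(0,4)->W->(0,3) | ant1:(0,1)->E->(0,2) | ant2:(2,2)->N->(1,2)
  grid max=4 at (0,3)
Step 4: ant0:(0,3)->W->(0,2) | ant1:(0,2)->E->(0,3) | ant2:(1,2)->N->(0,2)
  grid max=5 at (0,3)

(0,2) (0,3) (0,2)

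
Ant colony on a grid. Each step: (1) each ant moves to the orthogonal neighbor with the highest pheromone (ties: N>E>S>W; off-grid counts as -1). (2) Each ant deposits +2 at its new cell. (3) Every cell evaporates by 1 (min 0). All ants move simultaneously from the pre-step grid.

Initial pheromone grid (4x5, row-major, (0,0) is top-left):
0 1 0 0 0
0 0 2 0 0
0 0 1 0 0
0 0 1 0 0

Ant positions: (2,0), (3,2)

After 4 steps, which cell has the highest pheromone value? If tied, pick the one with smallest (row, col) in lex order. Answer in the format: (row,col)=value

Step 1: ant0:(2,0)->N->(1,0) | ant1:(3,2)->N->(2,2)
  grid max=2 at (2,2)
Step 2: ant0:(1,0)->N->(0,0) | ant1:(2,2)->N->(1,2)
  grid max=2 at (1,2)
Step 3: ant0:(0,0)->E->(0,1) | ant1:(1,2)->S->(2,2)
  grid max=2 at (2,2)
Step 4: ant0:(0,1)->E->(0,2) | ant1:(2,2)->N->(1,2)
  grid max=2 at (1,2)
Final grid:
  0 0 1 0 0
  0 0 2 0 0
  0 0 1 0 0
  0 0 0 0 0
Max pheromone 2 at (1,2)

Answer: (1,2)=2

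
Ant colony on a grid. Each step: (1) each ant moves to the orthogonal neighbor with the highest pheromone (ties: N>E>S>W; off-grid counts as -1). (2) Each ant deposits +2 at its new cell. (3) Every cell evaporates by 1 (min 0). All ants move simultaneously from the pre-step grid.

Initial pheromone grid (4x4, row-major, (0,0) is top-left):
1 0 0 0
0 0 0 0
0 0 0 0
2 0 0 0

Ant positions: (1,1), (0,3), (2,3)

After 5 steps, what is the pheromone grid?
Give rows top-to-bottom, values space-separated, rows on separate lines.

After step 1: ants at (0,1),(1,3),(1,3)
  0 1 0 0
  0 0 0 3
  0 0 0 0
  1 0 0 0
After step 2: ants at (0,2),(0,3),(0,3)
  0 0 1 3
  0 0 0 2
  0 0 0 0
  0 0 0 0
After step 3: ants at (0,3),(1,3),(1,3)
  0 0 0 4
  0 0 0 5
  0 0 0 0
  0 0 0 0
After step 4: ants at (1,3),(0,3),(0,3)
  0 0 0 7
  0 0 0 6
  0 0 0 0
  0 0 0 0
After step 5: ants at (0,3),(1,3),(1,3)
  0 0 0 8
  0 0 0 9
  0 0 0 0
  0 0 0 0

0 0 0 8
0 0 0 9
0 0 0 0
0 0 0 0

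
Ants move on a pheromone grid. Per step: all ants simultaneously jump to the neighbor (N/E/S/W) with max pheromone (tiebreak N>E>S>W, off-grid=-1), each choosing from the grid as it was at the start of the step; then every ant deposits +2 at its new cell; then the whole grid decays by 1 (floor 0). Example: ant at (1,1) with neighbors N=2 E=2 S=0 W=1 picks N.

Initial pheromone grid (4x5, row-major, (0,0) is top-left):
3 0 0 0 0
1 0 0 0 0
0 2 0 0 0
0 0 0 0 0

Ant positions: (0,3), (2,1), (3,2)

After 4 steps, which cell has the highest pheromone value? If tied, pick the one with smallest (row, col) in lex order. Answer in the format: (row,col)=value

Step 1: ant0:(0,3)->E->(0,4) | ant1:(2,1)->N->(1,1) | ant2:(3,2)->N->(2,2)
  grid max=2 at (0,0)
Step 2: ant0:(0,4)->S->(1,4) | ant1:(1,1)->S->(2,1) | ant2:(2,2)->W->(2,1)
  grid max=4 at (2,1)
Step 3: ant0:(1,4)->N->(0,4) | ant1:(2,1)->N->(1,1) | ant2:(2,1)->N->(1,1)
  grid max=3 at (1,1)
Step 4: ant0:(0,4)->S->(1,4) | ant1:(1,1)->S->(2,1) | ant2:(1,1)->S->(2,1)
  grid max=6 at (2,1)
Final grid:
  0 0 0 0 0
  0 2 0 0 1
  0 6 0 0 0
  0 0 0 0 0
Max pheromone 6 at (2,1)

Answer: (2,1)=6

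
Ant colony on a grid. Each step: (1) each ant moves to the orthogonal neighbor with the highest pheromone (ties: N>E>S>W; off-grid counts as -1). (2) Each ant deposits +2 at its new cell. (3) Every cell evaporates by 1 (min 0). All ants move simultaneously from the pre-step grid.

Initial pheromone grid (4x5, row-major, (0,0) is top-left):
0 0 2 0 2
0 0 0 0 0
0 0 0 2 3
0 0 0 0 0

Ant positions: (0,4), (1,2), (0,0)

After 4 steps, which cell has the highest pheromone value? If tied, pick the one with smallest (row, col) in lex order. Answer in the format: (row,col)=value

Answer: (0,2)=6

Derivation:
Step 1: ant0:(0,4)->S->(1,4) | ant1:(1,2)->N->(0,2) | ant2:(0,0)->E->(0,1)
  grid max=3 at (0,2)
Step 2: ant0:(1,4)->S->(2,4) | ant1:(0,2)->W->(0,1) | ant2:(0,1)->E->(0,2)
  grid max=4 at (0,2)
Step 3: ant0:(2,4)->N->(1,4) | ant1:(0,1)->E->(0,2) | ant2:(0,2)->W->(0,1)
  grid max=5 at (0,2)
Step 4: ant0:(1,4)->S->(2,4) | ant1:(0,2)->W->(0,1) | ant2:(0,1)->E->(0,2)
  grid max=6 at (0,2)
Final grid:
  0 4 6 0 0
  0 0 0 0 0
  0 0 0 0 3
  0 0 0 0 0
Max pheromone 6 at (0,2)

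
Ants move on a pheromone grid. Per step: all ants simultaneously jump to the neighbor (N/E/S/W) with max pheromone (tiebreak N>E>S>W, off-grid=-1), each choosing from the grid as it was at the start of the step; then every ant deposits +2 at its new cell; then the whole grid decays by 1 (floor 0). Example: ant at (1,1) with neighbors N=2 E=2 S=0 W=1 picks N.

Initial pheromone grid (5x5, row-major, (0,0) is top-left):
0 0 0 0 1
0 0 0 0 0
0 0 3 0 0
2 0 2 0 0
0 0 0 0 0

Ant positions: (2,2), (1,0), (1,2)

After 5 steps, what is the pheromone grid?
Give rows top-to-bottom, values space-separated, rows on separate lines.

After step 1: ants at (3,2),(0,0),(2,2)
  1 0 0 0 0
  0 0 0 0 0
  0 0 4 0 0
  1 0 3 0 0
  0 0 0 0 0
After step 2: ants at (2,2),(0,1),(3,2)
  0 1 0 0 0
  0 0 0 0 0
  0 0 5 0 0
  0 0 4 0 0
  0 0 0 0 0
After step 3: ants at (3,2),(0,2),(2,2)
  0 0 1 0 0
  0 0 0 0 0
  0 0 6 0 0
  0 0 5 0 0
  0 0 0 0 0
After step 4: ants at (2,2),(0,3),(3,2)
  0 0 0 1 0
  0 0 0 0 0
  0 0 7 0 0
  0 0 6 0 0
  0 0 0 0 0
After step 5: ants at (3,2),(0,4),(2,2)
  0 0 0 0 1
  0 0 0 0 0
  0 0 8 0 0
  0 0 7 0 0
  0 0 0 0 0

0 0 0 0 1
0 0 0 0 0
0 0 8 0 0
0 0 7 0 0
0 0 0 0 0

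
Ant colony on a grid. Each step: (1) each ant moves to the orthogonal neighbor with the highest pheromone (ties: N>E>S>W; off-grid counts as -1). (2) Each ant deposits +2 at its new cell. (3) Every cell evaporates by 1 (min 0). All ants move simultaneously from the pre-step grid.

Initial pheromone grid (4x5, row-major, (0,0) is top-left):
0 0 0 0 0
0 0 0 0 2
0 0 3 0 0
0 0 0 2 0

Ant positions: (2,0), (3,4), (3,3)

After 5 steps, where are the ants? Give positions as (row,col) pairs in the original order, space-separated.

Step 1: ant0:(2,0)->N->(1,0) | ant1:(3,4)->W->(3,3) | ant2:(3,3)->N->(2,3)
  grid max=3 at (3,3)
Step 2: ant0:(1,0)->N->(0,0) | ant1:(3,3)->N->(2,3) | ant2:(2,3)->S->(3,3)
  grid max=4 at (3,3)
Step 3: ant0:(0,0)->E->(0,1) | ant1:(2,3)->S->(3,3) | ant2:(3,3)->N->(2,3)
  grid max=5 at (3,3)
Step 4: ant0:(0,1)->E->(0,2) | ant1:(3,3)->N->(2,3) | ant2:(2,3)->S->(3,3)
  grid max=6 at (3,3)
Step 5: ant0:(0,2)->E->(0,3) | ant1:(2,3)->S->(3,3) | ant2:(3,3)->N->(2,3)
  grid max=7 at (3,3)

(0,3) (3,3) (2,3)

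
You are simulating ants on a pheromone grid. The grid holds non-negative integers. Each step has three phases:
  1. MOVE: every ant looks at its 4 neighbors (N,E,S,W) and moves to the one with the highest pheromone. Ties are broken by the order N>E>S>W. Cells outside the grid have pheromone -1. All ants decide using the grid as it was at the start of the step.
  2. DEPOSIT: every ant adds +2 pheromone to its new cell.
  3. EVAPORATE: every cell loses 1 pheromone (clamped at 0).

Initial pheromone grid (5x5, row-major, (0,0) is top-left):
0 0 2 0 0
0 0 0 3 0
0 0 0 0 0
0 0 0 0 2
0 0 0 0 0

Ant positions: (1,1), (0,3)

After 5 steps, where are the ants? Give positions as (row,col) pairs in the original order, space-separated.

Step 1: ant0:(1,1)->N->(0,1) | ant1:(0,3)->S->(1,3)
  grid max=4 at (1,3)
Step 2: ant0:(0,1)->E->(0,2) | ant1:(1,3)->N->(0,3)
  grid max=3 at (1,3)
Step 3: ant0:(0,2)->E->(0,3) | ant1:(0,3)->S->(1,3)
  grid max=4 at (1,3)
Step 4: ant0:(0,3)->S->(1,3) | ant1:(1,3)->N->(0,3)
  grid max=5 at (1,3)
Step 5: ant0:(1,3)->N->(0,3) | ant1:(0,3)->S->(1,3)
  grid max=6 at (1,3)

(0,3) (1,3)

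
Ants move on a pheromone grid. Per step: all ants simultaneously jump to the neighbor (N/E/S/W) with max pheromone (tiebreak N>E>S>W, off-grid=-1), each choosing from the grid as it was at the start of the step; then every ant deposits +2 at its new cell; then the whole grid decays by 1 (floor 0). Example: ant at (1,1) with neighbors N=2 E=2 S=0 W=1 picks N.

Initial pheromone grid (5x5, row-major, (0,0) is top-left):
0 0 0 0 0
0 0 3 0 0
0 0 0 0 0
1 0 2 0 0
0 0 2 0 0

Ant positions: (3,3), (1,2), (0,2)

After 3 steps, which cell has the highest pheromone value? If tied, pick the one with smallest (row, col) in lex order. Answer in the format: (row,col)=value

Answer: (1,2)=6

Derivation:
Step 1: ant0:(3,3)->W->(3,2) | ant1:(1,2)->N->(0,2) | ant2:(0,2)->S->(1,2)
  grid max=4 at (1,2)
Step 2: ant0:(3,2)->S->(4,2) | ant1:(0,2)->S->(1,2) | ant2:(1,2)->N->(0,2)
  grid max=5 at (1,2)
Step 3: ant0:(4,2)->N->(3,2) | ant1:(1,2)->N->(0,2) | ant2:(0,2)->S->(1,2)
  grid max=6 at (1,2)
Final grid:
  0 0 3 0 0
  0 0 6 0 0
  0 0 0 0 0
  0 0 3 0 0
  0 0 1 0 0
Max pheromone 6 at (1,2)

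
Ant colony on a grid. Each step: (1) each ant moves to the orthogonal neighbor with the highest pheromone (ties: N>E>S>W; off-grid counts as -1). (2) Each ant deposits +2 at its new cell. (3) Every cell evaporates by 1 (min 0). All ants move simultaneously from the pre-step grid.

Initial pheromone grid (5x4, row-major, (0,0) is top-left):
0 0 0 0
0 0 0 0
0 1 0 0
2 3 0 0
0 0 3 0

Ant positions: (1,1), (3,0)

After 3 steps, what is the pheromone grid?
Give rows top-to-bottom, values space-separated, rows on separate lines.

After step 1: ants at (2,1),(3,1)
  0 0 0 0
  0 0 0 0
  0 2 0 0
  1 4 0 0
  0 0 2 0
After step 2: ants at (3,1),(2,1)
  0 0 0 0
  0 0 0 0
  0 3 0 0
  0 5 0 0
  0 0 1 0
After step 3: ants at (2,1),(3,1)
  0 0 0 0
  0 0 0 0
  0 4 0 0
  0 6 0 0
  0 0 0 0

0 0 0 0
0 0 0 0
0 4 0 0
0 6 0 0
0 0 0 0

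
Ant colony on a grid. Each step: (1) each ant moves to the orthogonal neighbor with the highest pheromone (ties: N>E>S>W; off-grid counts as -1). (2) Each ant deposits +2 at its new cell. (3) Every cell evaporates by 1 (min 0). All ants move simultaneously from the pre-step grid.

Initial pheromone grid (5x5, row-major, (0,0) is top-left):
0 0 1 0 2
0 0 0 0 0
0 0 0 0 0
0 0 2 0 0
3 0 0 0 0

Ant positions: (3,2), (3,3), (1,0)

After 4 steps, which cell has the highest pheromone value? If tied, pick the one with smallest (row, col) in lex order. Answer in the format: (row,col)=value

Answer: (3,2)=6

Derivation:
Step 1: ant0:(3,2)->N->(2,2) | ant1:(3,3)->W->(3,2) | ant2:(1,0)->N->(0,0)
  grid max=3 at (3,2)
Step 2: ant0:(2,2)->S->(3,2) | ant1:(3,2)->N->(2,2) | ant2:(0,0)->E->(0,1)
  grid max=4 at (3,2)
Step 3: ant0:(3,2)->N->(2,2) | ant1:(2,2)->S->(3,2) | ant2:(0,1)->E->(0,2)
  grid max=5 at (3,2)
Step 4: ant0:(2,2)->S->(3,2) | ant1:(3,2)->N->(2,2) | ant2:(0,2)->E->(0,3)
  grid max=6 at (3,2)
Final grid:
  0 0 0 1 0
  0 0 0 0 0
  0 0 4 0 0
  0 0 6 0 0
  0 0 0 0 0
Max pheromone 6 at (3,2)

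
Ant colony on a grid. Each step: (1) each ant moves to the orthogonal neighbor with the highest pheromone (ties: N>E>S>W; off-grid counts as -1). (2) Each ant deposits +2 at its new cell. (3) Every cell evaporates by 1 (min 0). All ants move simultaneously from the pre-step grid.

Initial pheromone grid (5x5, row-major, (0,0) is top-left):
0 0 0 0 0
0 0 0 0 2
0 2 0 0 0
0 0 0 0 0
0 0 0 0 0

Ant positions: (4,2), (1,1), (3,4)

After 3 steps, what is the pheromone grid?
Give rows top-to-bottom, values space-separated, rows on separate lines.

After step 1: ants at (3,2),(2,1),(2,4)
  0 0 0 0 0
  0 0 0 0 1
  0 3 0 0 1
  0 0 1 0 0
  0 0 0 0 0
After step 2: ants at (2,2),(1,1),(1,4)
  0 0 0 0 0
  0 1 0 0 2
  0 2 1 0 0
  0 0 0 0 0
  0 0 0 0 0
After step 3: ants at (2,1),(2,1),(0,4)
  0 0 0 0 1
  0 0 0 0 1
  0 5 0 0 0
  0 0 0 0 0
  0 0 0 0 0

0 0 0 0 1
0 0 0 0 1
0 5 0 0 0
0 0 0 0 0
0 0 0 0 0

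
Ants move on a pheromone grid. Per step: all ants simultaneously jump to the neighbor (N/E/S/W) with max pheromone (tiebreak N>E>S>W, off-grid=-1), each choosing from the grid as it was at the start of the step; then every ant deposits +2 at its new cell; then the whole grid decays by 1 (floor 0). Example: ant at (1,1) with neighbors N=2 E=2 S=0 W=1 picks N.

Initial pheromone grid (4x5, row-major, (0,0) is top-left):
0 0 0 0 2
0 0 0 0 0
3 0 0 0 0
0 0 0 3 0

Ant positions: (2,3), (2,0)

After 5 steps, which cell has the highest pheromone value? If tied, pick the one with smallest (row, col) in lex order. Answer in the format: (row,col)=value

Answer: (3,3)=4

Derivation:
Step 1: ant0:(2,3)->S->(3,3) | ant1:(2,0)->N->(1,0)
  grid max=4 at (3,3)
Step 2: ant0:(3,3)->N->(2,3) | ant1:(1,0)->S->(2,0)
  grid max=3 at (2,0)
Step 3: ant0:(2,3)->S->(3,3) | ant1:(2,0)->N->(1,0)
  grid max=4 at (3,3)
Step 4: ant0:(3,3)->N->(2,3) | ant1:(1,0)->S->(2,0)
  grid max=3 at (2,0)
Step 5: ant0:(2,3)->S->(3,3) | ant1:(2,0)->N->(1,0)
  grid max=4 at (3,3)
Final grid:
  0 0 0 0 0
  1 0 0 0 0
  2 0 0 0 0
  0 0 0 4 0
Max pheromone 4 at (3,3)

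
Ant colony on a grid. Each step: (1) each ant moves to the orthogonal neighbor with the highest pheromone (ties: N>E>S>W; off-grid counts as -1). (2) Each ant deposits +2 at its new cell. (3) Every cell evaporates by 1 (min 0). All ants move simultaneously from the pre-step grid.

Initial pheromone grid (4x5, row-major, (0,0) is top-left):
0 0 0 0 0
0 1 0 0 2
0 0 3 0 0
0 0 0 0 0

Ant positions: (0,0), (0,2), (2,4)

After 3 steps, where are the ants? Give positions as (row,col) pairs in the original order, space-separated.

Step 1: ant0:(0,0)->E->(0,1) | ant1:(0,2)->E->(0,3) | ant2:(2,4)->N->(1,4)
  grid max=3 at (1,4)
Step 2: ant0:(0,1)->E->(0,2) | ant1:(0,3)->E->(0,4) | ant2:(1,4)->N->(0,4)
  grid max=3 at (0,4)
Step 3: ant0:(0,2)->E->(0,3) | ant1:(0,4)->S->(1,4) | ant2:(0,4)->S->(1,4)
  grid max=5 at (1,4)

(0,3) (1,4) (1,4)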